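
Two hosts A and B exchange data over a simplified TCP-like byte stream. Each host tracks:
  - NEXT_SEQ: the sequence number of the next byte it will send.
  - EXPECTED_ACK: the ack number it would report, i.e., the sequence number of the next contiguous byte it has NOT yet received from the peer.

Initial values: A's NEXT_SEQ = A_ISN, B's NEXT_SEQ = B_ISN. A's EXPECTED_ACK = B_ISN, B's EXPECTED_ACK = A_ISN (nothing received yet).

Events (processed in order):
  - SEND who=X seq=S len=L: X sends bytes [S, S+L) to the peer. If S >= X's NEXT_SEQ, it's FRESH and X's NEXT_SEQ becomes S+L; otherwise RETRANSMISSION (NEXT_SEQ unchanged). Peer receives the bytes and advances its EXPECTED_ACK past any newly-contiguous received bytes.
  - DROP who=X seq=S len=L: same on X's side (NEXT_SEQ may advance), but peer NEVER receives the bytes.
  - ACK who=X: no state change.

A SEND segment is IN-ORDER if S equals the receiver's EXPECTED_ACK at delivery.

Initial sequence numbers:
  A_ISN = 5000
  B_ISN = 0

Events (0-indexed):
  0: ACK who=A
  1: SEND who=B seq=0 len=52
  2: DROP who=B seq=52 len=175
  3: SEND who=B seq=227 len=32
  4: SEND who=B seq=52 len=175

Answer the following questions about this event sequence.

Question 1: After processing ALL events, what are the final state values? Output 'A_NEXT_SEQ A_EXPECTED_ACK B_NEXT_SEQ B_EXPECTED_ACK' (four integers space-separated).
Answer: 5000 259 259 5000

Derivation:
After event 0: A_seq=5000 A_ack=0 B_seq=0 B_ack=5000
After event 1: A_seq=5000 A_ack=52 B_seq=52 B_ack=5000
After event 2: A_seq=5000 A_ack=52 B_seq=227 B_ack=5000
After event 3: A_seq=5000 A_ack=52 B_seq=259 B_ack=5000
After event 4: A_seq=5000 A_ack=259 B_seq=259 B_ack=5000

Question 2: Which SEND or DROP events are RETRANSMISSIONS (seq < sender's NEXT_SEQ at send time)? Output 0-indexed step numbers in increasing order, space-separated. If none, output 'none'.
Step 1: SEND seq=0 -> fresh
Step 2: DROP seq=52 -> fresh
Step 3: SEND seq=227 -> fresh
Step 4: SEND seq=52 -> retransmit

Answer: 4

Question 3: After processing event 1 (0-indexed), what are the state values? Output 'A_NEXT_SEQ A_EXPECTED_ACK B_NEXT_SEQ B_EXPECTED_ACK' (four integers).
After event 0: A_seq=5000 A_ack=0 B_seq=0 B_ack=5000
After event 1: A_seq=5000 A_ack=52 B_seq=52 B_ack=5000

5000 52 52 5000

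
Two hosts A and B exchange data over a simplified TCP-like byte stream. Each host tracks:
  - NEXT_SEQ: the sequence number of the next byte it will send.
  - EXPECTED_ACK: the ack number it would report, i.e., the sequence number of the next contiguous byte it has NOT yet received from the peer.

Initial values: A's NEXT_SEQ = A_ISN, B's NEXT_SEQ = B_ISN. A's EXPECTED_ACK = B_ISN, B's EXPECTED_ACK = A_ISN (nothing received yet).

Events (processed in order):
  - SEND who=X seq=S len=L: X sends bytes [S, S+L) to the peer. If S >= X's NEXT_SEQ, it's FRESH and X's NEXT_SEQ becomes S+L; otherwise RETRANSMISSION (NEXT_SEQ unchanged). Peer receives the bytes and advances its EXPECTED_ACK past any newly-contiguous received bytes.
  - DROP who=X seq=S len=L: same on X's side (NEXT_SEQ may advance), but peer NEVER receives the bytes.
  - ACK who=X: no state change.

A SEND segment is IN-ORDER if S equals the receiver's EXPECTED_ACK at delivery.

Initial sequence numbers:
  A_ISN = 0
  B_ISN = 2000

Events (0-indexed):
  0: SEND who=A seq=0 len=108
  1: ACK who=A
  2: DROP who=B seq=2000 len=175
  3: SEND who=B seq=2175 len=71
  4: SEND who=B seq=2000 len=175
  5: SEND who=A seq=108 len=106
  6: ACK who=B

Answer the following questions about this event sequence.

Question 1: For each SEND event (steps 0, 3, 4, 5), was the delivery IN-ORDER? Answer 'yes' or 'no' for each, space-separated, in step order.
Step 0: SEND seq=0 -> in-order
Step 3: SEND seq=2175 -> out-of-order
Step 4: SEND seq=2000 -> in-order
Step 5: SEND seq=108 -> in-order

Answer: yes no yes yes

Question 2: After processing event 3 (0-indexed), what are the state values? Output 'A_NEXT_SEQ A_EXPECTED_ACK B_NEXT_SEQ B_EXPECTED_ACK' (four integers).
After event 0: A_seq=108 A_ack=2000 B_seq=2000 B_ack=108
After event 1: A_seq=108 A_ack=2000 B_seq=2000 B_ack=108
After event 2: A_seq=108 A_ack=2000 B_seq=2175 B_ack=108
After event 3: A_seq=108 A_ack=2000 B_seq=2246 B_ack=108

108 2000 2246 108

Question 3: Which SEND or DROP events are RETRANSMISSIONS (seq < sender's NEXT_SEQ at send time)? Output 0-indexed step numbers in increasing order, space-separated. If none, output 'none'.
Step 0: SEND seq=0 -> fresh
Step 2: DROP seq=2000 -> fresh
Step 3: SEND seq=2175 -> fresh
Step 4: SEND seq=2000 -> retransmit
Step 5: SEND seq=108 -> fresh

Answer: 4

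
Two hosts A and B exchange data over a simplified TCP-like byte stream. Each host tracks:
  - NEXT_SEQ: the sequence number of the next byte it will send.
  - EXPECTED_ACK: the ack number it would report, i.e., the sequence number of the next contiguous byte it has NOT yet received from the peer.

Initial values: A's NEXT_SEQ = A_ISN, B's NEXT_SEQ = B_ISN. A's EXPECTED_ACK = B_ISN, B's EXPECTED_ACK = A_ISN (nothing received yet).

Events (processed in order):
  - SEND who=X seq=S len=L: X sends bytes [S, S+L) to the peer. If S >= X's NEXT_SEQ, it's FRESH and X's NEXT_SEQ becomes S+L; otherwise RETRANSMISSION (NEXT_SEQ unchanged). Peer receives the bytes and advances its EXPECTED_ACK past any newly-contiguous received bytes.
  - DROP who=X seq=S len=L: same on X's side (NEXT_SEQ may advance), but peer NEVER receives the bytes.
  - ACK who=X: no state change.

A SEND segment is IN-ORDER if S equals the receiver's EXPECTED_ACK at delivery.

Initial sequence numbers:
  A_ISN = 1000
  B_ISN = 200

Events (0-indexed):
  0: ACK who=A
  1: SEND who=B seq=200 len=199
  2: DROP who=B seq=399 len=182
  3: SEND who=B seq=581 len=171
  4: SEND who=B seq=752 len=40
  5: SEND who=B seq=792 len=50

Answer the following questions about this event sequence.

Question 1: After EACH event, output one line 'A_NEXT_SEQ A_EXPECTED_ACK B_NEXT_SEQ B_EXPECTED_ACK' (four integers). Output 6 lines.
1000 200 200 1000
1000 399 399 1000
1000 399 581 1000
1000 399 752 1000
1000 399 792 1000
1000 399 842 1000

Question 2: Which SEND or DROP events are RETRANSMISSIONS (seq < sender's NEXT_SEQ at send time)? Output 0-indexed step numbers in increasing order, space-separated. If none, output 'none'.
Answer: none

Derivation:
Step 1: SEND seq=200 -> fresh
Step 2: DROP seq=399 -> fresh
Step 3: SEND seq=581 -> fresh
Step 4: SEND seq=752 -> fresh
Step 5: SEND seq=792 -> fresh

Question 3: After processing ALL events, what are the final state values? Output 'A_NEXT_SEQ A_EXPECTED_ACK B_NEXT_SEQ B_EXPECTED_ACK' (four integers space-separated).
After event 0: A_seq=1000 A_ack=200 B_seq=200 B_ack=1000
After event 1: A_seq=1000 A_ack=399 B_seq=399 B_ack=1000
After event 2: A_seq=1000 A_ack=399 B_seq=581 B_ack=1000
After event 3: A_seq=1000 A_ack=399 B_seq=752 B_ack=1000
After event 4: A_seq=1000 A_ack=399 B_seq=792 B_ack=1000
After event 5: A_seq=1000 A_ack=399 B_seq=842 B_ack=1000

Answer: 1000 399 842 1000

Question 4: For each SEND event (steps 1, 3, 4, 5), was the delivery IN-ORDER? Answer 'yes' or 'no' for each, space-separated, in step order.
Step 1: SEND seq=200 -> in-order
Step 3: SEND seq=581 -> out-of-order
Step 4: SEND seq=752 -> out-of-order
Step 5: SEND seq=792 -> out-of-order

Answer: yes no no no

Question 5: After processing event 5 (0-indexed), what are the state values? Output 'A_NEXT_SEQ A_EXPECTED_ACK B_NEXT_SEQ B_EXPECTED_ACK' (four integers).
After event 0: A_seq=1000 A_ack=200 B_seq=200 B_ack=1000
After event 1: A_seq=1000 A_ack=399 B_seq=399 B_ack=1000
After event 2: A_seq=1000 A_ack=399 B_seq=581 B_ack=1000
After event 3: A_seq=1000 A_ack=399 B_seq=752 B_ack=1000
After event 4: A_seq=1000 A_ack=399 B_seq=792 B_ack=1000
After event 5: A_seq=1000 A_ack=399 B_seq=842 B_ack=1000

1000 399 842 1000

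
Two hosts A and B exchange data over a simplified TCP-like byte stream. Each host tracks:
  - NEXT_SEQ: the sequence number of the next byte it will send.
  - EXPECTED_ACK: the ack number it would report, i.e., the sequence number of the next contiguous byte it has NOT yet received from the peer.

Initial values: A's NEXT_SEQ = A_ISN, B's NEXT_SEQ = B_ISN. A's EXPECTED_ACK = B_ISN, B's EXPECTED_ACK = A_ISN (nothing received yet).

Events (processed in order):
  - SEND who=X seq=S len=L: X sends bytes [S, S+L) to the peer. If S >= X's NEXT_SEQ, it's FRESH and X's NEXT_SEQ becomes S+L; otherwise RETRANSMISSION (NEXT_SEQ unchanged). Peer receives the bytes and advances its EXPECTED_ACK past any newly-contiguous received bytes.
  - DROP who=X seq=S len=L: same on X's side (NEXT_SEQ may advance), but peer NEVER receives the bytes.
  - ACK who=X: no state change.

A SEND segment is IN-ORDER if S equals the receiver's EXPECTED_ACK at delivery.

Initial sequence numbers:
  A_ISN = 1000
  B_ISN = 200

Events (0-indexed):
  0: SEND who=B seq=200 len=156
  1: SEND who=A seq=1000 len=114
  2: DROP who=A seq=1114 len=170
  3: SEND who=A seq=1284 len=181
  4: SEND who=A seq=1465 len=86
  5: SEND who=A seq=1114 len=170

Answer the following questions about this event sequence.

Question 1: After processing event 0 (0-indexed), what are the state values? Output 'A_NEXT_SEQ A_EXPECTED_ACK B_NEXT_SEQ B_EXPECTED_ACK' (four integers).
After event 0: A_seq=1000 A_ack=356 B_seq=356 B_ack=1000

1000 356 356 1000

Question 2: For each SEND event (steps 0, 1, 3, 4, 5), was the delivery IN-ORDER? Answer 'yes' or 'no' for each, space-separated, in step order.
Answer: yes yes no no yes

Derivation:
Step 0: SEND seq=200 -> in-order
Step 1: SEND seq=1000 -> in-order
Step 3: SEND seq=1284 -> out-of-order
Step 4: SEND seq=1465 -> out-of-order
Step 5: SEND seq=1114 -> in-order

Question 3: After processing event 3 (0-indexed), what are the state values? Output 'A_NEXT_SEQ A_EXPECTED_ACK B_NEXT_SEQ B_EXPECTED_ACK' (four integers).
After event 0: A_seq=1000 A_ack=356 B_seq=356 B_ack=1000
After event 1: A_seq=1114 A_ack=356 B_seq=356 B_ack=1114
After event 2: A_seq=1284 A_ack=356 B_seq=356 B_ack=1114
After event 3: A_seq=1465 A_ack=356 B_seq=356 B_ack=1114

1465 356 356 1114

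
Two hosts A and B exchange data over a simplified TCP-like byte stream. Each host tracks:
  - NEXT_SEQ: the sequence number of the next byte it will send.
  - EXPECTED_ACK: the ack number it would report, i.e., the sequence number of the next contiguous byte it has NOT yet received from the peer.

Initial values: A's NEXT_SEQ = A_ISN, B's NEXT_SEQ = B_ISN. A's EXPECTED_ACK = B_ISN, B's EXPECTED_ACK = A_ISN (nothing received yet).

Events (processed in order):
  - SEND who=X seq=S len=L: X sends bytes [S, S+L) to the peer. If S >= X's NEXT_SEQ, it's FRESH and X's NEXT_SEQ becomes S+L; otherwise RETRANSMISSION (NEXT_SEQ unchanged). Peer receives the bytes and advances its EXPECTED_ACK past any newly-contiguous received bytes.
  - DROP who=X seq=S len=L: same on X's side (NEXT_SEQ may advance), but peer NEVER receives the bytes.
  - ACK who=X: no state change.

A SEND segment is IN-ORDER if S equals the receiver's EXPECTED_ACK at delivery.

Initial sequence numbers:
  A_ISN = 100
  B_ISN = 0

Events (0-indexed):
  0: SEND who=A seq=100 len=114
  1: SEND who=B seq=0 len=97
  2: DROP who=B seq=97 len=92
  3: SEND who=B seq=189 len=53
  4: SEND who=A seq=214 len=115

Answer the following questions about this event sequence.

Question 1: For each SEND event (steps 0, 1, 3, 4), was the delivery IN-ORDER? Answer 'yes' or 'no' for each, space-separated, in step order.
Answer: yes yes no yes

Derivation:
Step 0: SEND seq=100 -> in-order
Step 1: SEND seq=0 -> in-order
Step 3: SEND seq=189 -> out-of-order
Step 4: SEND seq=214 -> in-order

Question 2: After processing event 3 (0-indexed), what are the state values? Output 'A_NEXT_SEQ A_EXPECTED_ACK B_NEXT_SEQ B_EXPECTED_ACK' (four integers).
After event 0: A_seq=214 A_ack=0 B_seq=0 B_ack=214
After event 1: A_seq=214 A_ack=97 B_seq=97 B_ack=214
After event 2: A_seq=214 A_ack=97 B_seq=189 B_ack=214
After event 3: A_seq=214 A_ack=97 B_seq=242 B_ack=214

214 97 242 214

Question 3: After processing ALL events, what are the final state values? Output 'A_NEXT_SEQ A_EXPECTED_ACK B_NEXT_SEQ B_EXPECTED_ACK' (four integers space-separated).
Answer: 329 97 242 329

Derivation:
After event 0: A_seq=214 A_ack=0 B_seq=0 B_ack=214
After event 1: A_seq=214 A_ack=97 B_seq=97 B_ack=214
After event 2: A_seq=214 A_ack=97 B_seq=189 B_ack=214
After event 3: A_seq=214 A_ack=97 B_seq=242 B_ack=214
After event 4: A_seq=329 A_ack=97 B_seq=242 B_ack=329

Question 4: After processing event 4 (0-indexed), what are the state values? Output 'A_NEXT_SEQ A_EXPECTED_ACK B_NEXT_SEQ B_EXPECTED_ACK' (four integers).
After event 0: A_seq=214 A_ack=0 B_seq=0 B_ack=214
After event 1: A_seq=214 A_ack=97 B_seq=97 B_ack=214
After event 2: A_seq=214 A_ack=97 B_seq=189 B_ack=214
After event 3: A_seq=214 A_ack=97 B_seq=242 B_ack=214
After event 4: A_seq=329 A_ack=97 B_seq=242 B_ack=329

329 97 242 329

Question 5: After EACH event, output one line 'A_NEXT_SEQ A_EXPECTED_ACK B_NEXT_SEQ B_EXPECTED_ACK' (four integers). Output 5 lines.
214 0 0 214
214 97 97 214
214 97 189 214
214 97 242 214
329 97 242 329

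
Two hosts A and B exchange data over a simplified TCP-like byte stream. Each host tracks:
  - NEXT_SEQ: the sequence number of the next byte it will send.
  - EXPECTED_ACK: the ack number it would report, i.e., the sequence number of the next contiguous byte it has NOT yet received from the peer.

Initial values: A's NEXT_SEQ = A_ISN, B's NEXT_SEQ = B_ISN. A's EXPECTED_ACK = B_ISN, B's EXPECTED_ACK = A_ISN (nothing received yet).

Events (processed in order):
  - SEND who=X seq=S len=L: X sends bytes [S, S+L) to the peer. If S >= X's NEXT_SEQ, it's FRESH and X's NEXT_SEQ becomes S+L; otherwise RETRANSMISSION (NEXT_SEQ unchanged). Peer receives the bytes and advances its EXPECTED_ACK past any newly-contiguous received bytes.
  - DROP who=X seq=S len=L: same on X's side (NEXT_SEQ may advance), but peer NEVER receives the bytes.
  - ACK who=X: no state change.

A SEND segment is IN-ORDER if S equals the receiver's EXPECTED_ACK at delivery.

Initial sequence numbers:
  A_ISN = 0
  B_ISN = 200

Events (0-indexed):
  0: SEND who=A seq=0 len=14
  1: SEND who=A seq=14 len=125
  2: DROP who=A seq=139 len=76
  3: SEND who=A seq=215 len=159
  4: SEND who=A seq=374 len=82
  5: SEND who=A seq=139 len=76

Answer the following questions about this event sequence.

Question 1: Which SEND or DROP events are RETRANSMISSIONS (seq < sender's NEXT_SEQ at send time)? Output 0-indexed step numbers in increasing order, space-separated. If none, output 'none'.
Answer: 5

Derivation:
Step 0: SEND seq=0 -> fresh
Step 1: SEND seq=14 -> fresh
Step 2: DROP seq=139 -> fresh
Step 3: SEND seq=215 -> fresh
Step 4: SEND seq=374 -> fresh
Step 5: SEND seq=139 -> retransmit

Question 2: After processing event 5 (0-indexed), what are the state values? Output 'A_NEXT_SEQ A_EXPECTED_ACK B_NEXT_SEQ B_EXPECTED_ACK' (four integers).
After event 0: A_seq=14 A_ack=200 B_seq=200 B_ack=14
After event 1: A_seq=139 A_ack=200 B_seq=200 B_ack=139
After event 2: A_seq=215 A_ack=200 B_seq=200 B_ack=139
After event 3: A_seq=374 A_ack=200 B_seq=200 B_ack=139
After event 4: A_seq=456 A_ack=200 B_seq=200 B_ack=139
After event 5: A_seq=456 A_ack=200 B_seq=200 B_ack=456

456 200 200 456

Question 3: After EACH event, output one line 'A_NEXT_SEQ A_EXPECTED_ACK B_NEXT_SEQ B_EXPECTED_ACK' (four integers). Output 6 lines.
14 200 200 14
139 200 200 139
215 200 200 139
374 200 200 139
456 200 200 139
456 200 200 456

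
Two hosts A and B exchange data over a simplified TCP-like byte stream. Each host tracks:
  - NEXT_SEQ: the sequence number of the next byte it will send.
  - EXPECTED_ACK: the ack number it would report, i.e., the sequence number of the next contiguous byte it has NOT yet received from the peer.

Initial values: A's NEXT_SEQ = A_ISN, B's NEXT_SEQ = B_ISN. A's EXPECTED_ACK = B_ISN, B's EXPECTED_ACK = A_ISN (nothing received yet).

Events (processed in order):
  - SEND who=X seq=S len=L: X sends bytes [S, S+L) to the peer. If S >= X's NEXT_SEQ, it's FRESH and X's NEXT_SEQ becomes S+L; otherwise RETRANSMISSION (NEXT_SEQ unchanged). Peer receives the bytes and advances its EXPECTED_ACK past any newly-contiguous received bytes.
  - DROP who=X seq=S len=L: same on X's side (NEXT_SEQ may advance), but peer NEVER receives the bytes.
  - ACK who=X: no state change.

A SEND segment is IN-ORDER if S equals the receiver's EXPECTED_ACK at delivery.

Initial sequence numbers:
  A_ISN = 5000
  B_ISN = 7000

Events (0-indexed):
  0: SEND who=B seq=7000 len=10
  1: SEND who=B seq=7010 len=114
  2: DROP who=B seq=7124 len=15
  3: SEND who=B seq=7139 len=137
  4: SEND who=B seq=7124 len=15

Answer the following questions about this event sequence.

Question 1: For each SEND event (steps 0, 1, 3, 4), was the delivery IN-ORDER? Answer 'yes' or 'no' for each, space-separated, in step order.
Answer: yes yes no yes

Derivation:
Step 0: SEND seq=7000 -> in-order
Step 1: SEND seq=7010 -> in-order
Step 3: SEND seq=7139 -> out-of-order
Step 4: SEND seq=7124 -> in-order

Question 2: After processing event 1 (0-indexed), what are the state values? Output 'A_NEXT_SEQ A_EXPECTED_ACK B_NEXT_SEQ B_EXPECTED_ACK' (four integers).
After event 0: A_seq=5000 A_ack=7010 B_seq=7010 B_ack=5000
After event 1: A_seq=5000 A_ack=7124 B_seq=7124 B_ack=5000

5000 7124 7124 5000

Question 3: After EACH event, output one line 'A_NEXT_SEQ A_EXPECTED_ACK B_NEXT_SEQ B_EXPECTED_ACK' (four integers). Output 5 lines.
5000 7010 7010 5000
5000 7124 7124 5000
5000 7124 7139 5000
5000 7124 7276 5000
5000 7276 7276 5000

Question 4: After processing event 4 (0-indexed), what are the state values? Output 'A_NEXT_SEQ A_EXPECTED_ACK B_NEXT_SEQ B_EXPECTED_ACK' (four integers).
After event 0: A_seq=5000 A_ack=7010 B_seq=7010 B_ack=5000
After event 1: A_seq=5000 A_ack=7124 B_seq=7124 B_ack=5000
After event 2: A_seq=5000 A_ack=7124 B_seq=7139 B_ack=5000
After event 3: A_seq=5000 A_ack=7124 B_seq=7276 B_ack=5000
After event 4: A_seq=5000 A_ack=7276 B_seq=7276 B_ack=5000

5000 7276 7276 5000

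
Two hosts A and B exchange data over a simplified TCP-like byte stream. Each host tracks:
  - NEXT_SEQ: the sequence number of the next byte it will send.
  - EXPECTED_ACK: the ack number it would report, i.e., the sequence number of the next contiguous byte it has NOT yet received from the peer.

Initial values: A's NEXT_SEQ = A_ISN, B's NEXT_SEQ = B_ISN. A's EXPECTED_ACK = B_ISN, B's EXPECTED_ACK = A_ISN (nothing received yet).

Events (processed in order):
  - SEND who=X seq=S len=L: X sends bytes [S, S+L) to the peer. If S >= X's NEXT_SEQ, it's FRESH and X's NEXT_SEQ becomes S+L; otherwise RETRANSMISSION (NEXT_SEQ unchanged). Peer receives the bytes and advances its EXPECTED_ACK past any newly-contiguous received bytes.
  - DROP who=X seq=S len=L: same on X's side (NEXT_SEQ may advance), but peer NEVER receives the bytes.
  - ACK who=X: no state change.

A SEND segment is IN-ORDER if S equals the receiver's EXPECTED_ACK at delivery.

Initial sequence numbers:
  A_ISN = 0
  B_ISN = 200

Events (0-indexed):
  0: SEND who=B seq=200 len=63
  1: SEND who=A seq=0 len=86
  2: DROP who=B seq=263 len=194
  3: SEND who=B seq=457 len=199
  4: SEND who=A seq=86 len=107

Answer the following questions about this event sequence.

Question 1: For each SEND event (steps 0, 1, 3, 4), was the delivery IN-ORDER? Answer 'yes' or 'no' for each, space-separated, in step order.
Answer: yes yes no yes

Derivation:
Step 0: SEND seq=200 -> in-order
Step 1: SEND seq=0 -> in-order
Step 3: SEND seq=457 -> out-of-order
Step 4: SEND seq=86 -> in-order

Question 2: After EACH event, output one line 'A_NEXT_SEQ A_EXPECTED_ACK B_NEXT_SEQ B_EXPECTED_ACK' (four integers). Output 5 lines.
0 263 263 0
86 263 263 86
86 263 457 86
86 263 656 86
193 263 656 193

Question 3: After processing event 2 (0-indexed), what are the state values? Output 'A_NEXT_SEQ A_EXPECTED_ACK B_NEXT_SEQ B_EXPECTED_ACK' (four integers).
After event 0: A_seq=0 A_ack=263 B_seq=263 B_ack=0
After event 1: A_seq=86 A_ack=263 B_seq=263 B_ack=86
After event 2: A_seq=86 A_ack=263 B_seq=457 B_ack=86

86 263 457 86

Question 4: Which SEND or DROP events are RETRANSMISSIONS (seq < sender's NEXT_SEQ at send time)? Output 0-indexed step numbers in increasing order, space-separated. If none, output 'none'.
Answer: none

Derivation:
Step 0: SEND seq=200 -> fresh
Step 1: SEND seq=0 -> fresh
Step 2: DROP seq=263 -> fresh
Step 3: SEND seq=457 -> fresh
Step 4: SEND seq=86 -> fresh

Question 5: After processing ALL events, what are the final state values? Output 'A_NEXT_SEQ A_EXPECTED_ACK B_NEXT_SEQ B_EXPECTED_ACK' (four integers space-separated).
After event 0: A_seq=0 A_ack=263 B_seq=263 B_ack=0
After event 1: A_seq=86 A_ack=263 B_seq=263 B_ack=86
After event 2: A_seq=86 A_ack=263 B_seq=457 B_ack=86
After event 3: A_seq=86 A_ack=263 B_seq=656 B_ack=86
After event 4: A_seq=193 A_ack=263 B_seq=656 B_ack=193

Answer: 193 263 656 193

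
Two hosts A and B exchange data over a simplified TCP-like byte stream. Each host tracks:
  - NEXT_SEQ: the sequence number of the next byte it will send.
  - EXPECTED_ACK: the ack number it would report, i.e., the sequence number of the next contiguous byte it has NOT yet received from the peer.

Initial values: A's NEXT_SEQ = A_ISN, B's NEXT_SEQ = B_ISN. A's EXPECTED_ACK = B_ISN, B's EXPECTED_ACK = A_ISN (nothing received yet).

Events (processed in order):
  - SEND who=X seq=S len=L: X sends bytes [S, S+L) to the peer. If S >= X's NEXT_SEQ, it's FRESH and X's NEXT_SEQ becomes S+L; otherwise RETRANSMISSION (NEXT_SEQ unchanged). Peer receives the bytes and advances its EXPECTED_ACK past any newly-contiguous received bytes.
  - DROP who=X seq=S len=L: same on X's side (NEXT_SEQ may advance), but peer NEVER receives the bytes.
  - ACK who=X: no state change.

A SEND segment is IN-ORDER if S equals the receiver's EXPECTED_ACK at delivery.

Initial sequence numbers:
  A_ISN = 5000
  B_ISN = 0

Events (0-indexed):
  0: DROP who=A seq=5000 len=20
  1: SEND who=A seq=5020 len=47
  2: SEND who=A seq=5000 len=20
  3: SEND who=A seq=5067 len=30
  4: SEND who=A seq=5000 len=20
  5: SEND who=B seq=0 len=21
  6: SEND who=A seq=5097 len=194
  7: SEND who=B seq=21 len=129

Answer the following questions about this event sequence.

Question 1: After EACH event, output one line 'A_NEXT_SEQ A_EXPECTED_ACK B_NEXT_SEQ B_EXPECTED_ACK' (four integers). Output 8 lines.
5020 0 0 5000
5067 0 0 5000
5067 0 0 5067
5097 0 0 5097
5097 0 0 5097
5097 21 21 5097
5291 21 21 5291
5291 150 150 5291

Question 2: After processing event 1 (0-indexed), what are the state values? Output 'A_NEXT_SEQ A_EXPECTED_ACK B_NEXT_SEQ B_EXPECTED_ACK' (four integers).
After event 0: A_seq=5020 A_ack=0 B_seq=0 B_ack=5000
After event 1: A_seq=5067 A_ack=0 B_seq=0 B_ack=5000

5067 0 0 5000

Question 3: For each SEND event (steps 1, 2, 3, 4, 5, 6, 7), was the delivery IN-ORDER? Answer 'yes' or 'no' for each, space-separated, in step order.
Step 1: SEND seq=5020 -> out-of-order
Step 2: SEND seq=5000 -> in-order
Step 3: SEND seq=5067 -> in-order
Step 4: SEND seq=5000 -> out-of-order
Step 5: SEND seq=0 -> in-order
Step 6: SEND seq=5097 -> in-order
Step 7: SEND seq=21 -> in-order

Answer: no yes yes no yes yes yes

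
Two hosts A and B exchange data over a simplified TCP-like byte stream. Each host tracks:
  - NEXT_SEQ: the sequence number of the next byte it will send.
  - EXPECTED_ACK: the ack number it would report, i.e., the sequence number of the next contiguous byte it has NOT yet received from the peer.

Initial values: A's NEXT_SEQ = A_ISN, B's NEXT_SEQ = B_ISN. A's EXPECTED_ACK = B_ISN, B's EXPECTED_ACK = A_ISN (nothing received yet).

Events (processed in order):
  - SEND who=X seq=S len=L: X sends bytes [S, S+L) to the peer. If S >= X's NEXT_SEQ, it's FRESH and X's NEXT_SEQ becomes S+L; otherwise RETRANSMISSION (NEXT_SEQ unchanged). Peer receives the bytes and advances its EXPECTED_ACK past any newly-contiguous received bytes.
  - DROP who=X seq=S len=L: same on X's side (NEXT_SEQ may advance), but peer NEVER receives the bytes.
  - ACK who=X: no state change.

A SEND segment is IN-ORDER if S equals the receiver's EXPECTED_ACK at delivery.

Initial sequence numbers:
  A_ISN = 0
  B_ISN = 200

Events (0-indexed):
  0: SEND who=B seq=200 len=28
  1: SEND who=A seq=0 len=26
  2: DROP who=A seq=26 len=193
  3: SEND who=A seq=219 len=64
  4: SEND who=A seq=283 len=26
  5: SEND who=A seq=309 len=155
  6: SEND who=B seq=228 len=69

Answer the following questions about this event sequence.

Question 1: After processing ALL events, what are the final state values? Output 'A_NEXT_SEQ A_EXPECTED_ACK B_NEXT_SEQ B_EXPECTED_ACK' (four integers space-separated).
After event 0: A_seq=0 A_ack=228 B_seq=228 B_ack=0
After event 1: A_seq=26 A_ack=228 B_seq=228 B_ack=26
After event 2: A_seq=219 A_ack=228 B_seq=228 B_ack=26
After event 3: A_seq=283 A_ack=228 B_seq=228 B_ack=26
After event 4: A_seq=309 A_ack=228 B_seq=228 B_ack=26
After event 5: A_seq=464 A_ack=228 B_seq=228 B_ack=26
After event 6: A_seq=464 A_ack=297 B_seq=297 B_ack=26

Answer: 464 297 297 26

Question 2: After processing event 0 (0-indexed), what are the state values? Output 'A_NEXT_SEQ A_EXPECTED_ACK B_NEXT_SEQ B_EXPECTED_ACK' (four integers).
After event 0: A_seq=0 A_ack=228 B_seq=228 B_ack=0

0 228 228 0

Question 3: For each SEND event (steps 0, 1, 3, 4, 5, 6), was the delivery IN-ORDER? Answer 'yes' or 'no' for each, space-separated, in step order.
Answer: yes yes no no no yes

Derivation:
Step 0: SEND seq=200 -> in-order
Step 1: SEND seq=0 -> in-order
Step 3: SEND seq=219 -> out-of-order
Step 4: SEND seq=283 -> out-of-order
Step 5: SEND seq=309 -> out-of-order
Step 6: SEND seq=228 -> in-order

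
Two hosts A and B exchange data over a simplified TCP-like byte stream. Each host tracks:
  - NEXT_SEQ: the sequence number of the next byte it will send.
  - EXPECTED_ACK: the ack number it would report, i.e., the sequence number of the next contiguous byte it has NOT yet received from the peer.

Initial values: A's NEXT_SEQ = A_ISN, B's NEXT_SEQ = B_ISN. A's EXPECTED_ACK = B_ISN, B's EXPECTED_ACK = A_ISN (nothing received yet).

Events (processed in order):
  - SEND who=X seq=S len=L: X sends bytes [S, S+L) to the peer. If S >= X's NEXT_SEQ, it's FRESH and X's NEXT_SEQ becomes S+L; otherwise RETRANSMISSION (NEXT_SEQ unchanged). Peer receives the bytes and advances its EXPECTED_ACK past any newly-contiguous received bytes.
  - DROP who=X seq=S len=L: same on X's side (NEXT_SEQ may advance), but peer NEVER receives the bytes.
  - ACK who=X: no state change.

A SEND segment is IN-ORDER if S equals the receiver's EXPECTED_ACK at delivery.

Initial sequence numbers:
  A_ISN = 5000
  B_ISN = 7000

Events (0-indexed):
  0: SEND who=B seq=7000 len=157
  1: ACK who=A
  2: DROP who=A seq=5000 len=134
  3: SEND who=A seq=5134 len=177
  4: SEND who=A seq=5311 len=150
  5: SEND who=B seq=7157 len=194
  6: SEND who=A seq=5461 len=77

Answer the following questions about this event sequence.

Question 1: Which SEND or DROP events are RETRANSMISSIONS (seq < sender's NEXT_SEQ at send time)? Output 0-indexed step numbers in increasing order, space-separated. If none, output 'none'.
Step 0: SEND seq=7000 -> fresh
Step 2: DROP seq=5000 -> fresh
Step 3: SEND seq=5134 -> fresh
Step 4: SEND seq=5311 -> fresh
Step 5: SEND seq=7157 -> fresh
Step 6: SEND seq=5461 -> fresh

Answer: none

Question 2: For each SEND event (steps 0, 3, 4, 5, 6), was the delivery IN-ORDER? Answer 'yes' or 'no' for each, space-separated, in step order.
Step 0: SEND seq=7000 -> in-order
Step 3: SEND seq=5134 -> out-of-order
Step 4: SEND seq=5311 -> out-of-order
Step 5: SEND seq=7157 -> in-order
Step 6: SEND seq=5461 -> out-of-order

Answer: yes no no yes no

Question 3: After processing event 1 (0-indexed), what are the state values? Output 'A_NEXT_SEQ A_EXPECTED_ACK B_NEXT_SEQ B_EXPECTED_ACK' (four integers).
After event 0: A_seq=5000 A_ack=7157 B_seq=7157 B_ack=5000
After event 1: A_seq=5000 A_ack=7157 B_seq=7157 B_ack=5000

5000 7157 7157 5000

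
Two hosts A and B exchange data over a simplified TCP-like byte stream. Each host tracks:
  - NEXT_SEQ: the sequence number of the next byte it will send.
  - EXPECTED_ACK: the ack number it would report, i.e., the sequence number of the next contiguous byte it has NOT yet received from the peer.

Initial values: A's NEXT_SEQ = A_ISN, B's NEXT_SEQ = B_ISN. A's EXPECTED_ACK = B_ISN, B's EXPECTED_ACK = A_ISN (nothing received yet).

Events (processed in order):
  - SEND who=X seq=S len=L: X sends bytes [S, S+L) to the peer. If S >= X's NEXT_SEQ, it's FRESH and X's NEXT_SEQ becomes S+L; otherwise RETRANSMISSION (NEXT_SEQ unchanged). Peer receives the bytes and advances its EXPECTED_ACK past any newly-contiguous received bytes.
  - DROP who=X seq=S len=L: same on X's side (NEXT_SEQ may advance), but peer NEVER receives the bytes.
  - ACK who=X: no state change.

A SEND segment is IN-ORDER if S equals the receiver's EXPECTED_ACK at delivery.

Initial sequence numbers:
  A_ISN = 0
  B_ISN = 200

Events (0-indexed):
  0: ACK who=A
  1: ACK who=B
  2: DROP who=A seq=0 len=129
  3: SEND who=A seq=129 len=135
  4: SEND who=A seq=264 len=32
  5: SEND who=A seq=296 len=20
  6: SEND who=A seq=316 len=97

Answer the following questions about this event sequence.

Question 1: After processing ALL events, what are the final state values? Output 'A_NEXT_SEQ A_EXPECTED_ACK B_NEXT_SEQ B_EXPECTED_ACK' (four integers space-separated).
After event 0: A_seq=0 A_ack=200 B_seq=200 B_ack=0
After event 1: A_seq=0 A_ack=200 B_seq=200 B_ack=0
After event 2: A_seq=129 A_ack=200 B_seq=200 B_ack=0
After event 3: A_seq=264 A_ack=200 B_seq=200 B_ack=0
After event 4: A_seq=296 A_ack=200 B_seq=200 B_ack=0
After event 5: A_seq=316 A_ack=200 B_seq=200 B_ack=0
After event 6: A_seq=413 A_ack=200 B_seq=200 B_ack=0

Answer: 413 200 200 0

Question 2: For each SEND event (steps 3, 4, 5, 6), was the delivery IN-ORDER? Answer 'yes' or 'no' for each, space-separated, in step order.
Answer: no no no no

Derivation:
Step 3: SEND seq=129 -> out-of-order
Step 4: SEND seq=264 -> out-of-order
Step 5: SEND seq=296 -> out-of-order
Step 6: SEND seq=316 -> out-of-order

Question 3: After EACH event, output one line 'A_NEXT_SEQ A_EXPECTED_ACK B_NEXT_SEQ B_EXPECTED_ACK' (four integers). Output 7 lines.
0 200 200 0
0 200 200 0
129 200 200 0
264 200 200 0
296 200 200 0
316 200 200 0
413 200 200 0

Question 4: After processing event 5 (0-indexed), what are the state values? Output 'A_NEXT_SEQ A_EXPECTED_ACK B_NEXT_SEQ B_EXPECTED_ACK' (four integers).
After event 0: A_seq=0 A_ack=200 B_seq=200 B_ack=0
After event 1: A_seq=0 A_ack=200 B_seq=200 B_ack=0
After event 2: A_seq=129 A_ack=200 B_seq=200 B_ack=0
After event 3: A_seq=264 A_ack=200 B_seq=200 B_ack=0
After event 4: A_seq=296 A_ack=200 B_seq=200 B_ack=0
After event 5: A_seq=316 A_ack=200 B_seq=200 B_ack=0

316 200 200 0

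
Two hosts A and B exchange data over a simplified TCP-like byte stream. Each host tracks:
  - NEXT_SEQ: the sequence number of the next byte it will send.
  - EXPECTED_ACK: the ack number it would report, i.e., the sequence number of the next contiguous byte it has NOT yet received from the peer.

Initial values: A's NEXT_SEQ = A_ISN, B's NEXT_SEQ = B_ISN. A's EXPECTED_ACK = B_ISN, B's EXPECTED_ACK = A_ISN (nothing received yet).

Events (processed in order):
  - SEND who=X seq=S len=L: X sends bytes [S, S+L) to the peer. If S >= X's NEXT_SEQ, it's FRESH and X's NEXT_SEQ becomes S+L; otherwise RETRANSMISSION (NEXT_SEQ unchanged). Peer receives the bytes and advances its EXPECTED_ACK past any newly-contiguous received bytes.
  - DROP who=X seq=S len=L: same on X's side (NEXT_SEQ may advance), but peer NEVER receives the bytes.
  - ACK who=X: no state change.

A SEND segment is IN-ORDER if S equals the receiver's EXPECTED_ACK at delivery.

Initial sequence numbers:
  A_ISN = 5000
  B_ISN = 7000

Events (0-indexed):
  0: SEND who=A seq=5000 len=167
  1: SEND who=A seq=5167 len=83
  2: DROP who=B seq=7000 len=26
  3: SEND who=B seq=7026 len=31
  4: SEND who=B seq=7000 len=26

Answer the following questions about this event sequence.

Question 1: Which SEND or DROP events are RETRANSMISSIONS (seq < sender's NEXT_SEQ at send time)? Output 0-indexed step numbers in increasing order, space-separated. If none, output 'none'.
Answer: 4

Derivation:
Step 0: SEND seq=5000 -> fresh
Step 1: SEND seq=5167 -> fresh
Step 2: DROP seq=7000 -> fresh
Step 3: SEND seq=7026 -> fresh
Step 4: SEND seq=7000 -> retransmit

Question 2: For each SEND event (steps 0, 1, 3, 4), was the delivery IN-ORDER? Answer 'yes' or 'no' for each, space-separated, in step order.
Answer: yes yes no yes

Derivation:
Step 0: SEND seq=5000 -> in-order
Step 1: SEND seq=5167 -> in-order
Step 3: SEND seq=7026 -> out-of-order
Step 4: SEND seq=7000 -> in-order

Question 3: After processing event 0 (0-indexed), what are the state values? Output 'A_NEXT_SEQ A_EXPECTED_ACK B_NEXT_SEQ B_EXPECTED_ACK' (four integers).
After event 0: A_seq=5167 A_ack=7000 B_seq=7000 B_ack=5167

5167 7000 7000 5167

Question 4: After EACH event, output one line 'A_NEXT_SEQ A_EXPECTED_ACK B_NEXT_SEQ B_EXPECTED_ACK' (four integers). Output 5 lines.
5167 7000 7000 5167
5250 7000 7000 5250
5250 7000 7026 5250
5250 7000 7057 5250
5250 7057 7057 5250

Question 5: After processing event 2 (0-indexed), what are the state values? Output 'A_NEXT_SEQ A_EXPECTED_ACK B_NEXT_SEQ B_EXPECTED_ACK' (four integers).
After event 0: A_seq=5167 A_ack=7000 B_seq=7000 B_ack=5167
After event 1: A_seq=5250 A_ack=7000 B_seq=7000 B_ack=5250
After event 2: A_seq=5250 A_ack=7000 B_seq=7026 B_ack=5250

5250 7000 7026 5250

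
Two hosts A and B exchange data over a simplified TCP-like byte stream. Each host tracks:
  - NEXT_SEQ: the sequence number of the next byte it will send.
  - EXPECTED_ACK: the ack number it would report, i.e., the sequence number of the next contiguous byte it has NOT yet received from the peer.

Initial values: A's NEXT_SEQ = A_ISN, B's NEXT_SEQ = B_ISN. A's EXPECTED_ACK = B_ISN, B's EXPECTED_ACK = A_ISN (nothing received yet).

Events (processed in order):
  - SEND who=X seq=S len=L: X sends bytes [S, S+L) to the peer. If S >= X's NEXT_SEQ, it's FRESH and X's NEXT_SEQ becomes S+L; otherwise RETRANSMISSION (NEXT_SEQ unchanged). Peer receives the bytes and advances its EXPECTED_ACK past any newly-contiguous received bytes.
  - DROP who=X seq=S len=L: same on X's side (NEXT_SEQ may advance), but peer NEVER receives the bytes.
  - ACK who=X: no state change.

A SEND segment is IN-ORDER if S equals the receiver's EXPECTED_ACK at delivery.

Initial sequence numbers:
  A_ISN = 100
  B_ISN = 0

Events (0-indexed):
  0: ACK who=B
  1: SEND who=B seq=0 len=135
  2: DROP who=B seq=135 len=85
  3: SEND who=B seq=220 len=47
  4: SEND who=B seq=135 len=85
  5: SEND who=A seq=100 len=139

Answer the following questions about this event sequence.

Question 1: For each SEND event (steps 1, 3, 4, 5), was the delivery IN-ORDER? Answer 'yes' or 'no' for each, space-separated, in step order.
Answer: yes no yes yes

Derivation:
Step 1: SEND seq=0 -> in-order
Step 3: SEND seq=220 -> out-of-order
Step 4: SEND seq=135 -> in-order
Step 5: SEND seq=100 -> in-order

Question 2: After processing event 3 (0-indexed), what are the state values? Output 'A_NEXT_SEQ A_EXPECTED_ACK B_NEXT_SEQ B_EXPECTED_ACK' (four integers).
After event 0: A_seq=100 A_ack=0 B_seq=0 B_ack=100
After event 1: A_seq=100 A_ack=135 B_seq=135 B_ack=100
After event 2: A_seq=100 A_ack=135 B_seq=220 B_ack=100
After event 3: A_seq=100 A_ack=135 B_seq=267 B_ack=100

100 135 267 100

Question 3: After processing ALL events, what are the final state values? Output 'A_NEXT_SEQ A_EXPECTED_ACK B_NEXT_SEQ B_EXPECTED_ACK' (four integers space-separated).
Answer: 239 267 267 239

Derivation:
After event 0: A_seq=100 A_ack=0 B_seq=0 B_ack=100
After event 1: A_seq=100 A_ack=135 B_seq=135 B_ack=100
After event 2: A_seq=100 A_ack=135 B_seq=220 B_ack=100
After event 3: A_seq=100 A_ack=135 B_seq=267 B_ack=100
After event 4: A_seq=100 A_ack=267 B_seq=267 B_ack=100
After event 5: A_seq=239 A_ack=267 B_seq=267 B_ack=239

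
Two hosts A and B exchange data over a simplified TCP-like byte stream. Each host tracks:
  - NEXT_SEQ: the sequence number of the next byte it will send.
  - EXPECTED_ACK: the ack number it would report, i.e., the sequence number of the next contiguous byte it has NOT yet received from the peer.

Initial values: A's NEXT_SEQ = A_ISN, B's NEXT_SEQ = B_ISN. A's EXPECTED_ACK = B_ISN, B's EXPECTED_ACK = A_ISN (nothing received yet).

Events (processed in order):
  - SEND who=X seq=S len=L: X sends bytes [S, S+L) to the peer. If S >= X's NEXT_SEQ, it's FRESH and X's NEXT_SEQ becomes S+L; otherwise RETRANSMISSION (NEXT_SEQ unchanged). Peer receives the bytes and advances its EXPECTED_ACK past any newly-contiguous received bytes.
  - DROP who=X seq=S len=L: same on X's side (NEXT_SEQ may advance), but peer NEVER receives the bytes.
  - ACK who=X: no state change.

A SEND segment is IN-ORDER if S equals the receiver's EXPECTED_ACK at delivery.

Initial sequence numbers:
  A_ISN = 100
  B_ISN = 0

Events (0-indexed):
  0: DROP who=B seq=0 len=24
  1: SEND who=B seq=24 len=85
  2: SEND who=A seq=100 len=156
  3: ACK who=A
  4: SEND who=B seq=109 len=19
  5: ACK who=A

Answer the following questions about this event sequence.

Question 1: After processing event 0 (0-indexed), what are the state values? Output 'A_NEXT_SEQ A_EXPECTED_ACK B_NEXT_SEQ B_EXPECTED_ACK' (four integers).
After event 0: A_seq=100 A_ack=0 B_seq=24 B_ack=100

100 0 24 100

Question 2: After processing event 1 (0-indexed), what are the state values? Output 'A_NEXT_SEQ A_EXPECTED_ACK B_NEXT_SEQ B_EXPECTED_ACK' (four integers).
After event 0: A_seq=100 A_ack=0 B_seq=24 B_ack=100
After event 1: A_seq=100 A_ack=0 B_seq=109 B_ack=100

100 0 109 100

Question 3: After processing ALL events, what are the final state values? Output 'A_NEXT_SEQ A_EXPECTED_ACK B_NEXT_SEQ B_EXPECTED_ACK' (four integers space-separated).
Answer: 256 0 128 256

Derivation:
After event 0: A_seq=100 A_ack=0 B_seq=24 B_ack=100
After event 1: A_seq=100 A_ack=0 B_seq=109 B_ack=100
After event 2: A_seq=256 A_ack=0 B_seq=109 B_ack=256
After event 3: A_seq=256 A_ack=0 B_seq=109 B_ack=256
After event 4: A_seq=256 A_ack=0 B_seq=128 B_ack=256
After event 5: A_seq=256 A_ack=0 B_seq=128 B_ack=256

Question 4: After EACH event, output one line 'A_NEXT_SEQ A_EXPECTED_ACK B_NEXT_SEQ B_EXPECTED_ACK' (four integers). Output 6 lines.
100 0 24 100
100 0 109 100
256 0 109 256
256 0 109 256
256 0 128 256
256 0 128 256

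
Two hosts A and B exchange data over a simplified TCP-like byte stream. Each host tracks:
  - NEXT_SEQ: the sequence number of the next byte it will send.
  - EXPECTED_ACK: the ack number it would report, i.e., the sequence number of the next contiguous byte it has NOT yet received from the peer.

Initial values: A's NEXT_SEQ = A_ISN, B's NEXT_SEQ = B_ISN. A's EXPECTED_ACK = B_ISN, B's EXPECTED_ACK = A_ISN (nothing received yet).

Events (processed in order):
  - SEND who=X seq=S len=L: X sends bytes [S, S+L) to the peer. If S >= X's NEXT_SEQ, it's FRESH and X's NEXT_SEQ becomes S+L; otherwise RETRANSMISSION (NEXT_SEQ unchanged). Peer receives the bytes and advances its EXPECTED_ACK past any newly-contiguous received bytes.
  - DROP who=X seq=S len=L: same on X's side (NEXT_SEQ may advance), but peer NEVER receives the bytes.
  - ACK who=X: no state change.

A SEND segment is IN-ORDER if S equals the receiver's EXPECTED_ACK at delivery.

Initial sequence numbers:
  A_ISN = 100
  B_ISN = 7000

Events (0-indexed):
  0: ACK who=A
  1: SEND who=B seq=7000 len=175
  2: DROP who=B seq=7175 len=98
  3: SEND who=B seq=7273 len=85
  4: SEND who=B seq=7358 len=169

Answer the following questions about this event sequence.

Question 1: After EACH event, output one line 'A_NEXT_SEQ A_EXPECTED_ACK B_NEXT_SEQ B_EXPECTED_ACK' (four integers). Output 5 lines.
100 7000 7000 100
100 7175 7175 100
100 7175 7273 100
100 7175 7358 100
100 7175 7527 100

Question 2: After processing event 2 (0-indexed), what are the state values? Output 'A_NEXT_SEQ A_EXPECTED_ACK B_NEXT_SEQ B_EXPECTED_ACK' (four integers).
After event 0: A_seq=100 A_ack=7000 B_seq=7000 B_ack=100
After event 1: A_seq=100 A_ack=7175 B_seq=7175 B_ack=100
After event 2: A_seq=100 A_ack=7175 B_seq=7273 B_ack=100

100 7175 7273 100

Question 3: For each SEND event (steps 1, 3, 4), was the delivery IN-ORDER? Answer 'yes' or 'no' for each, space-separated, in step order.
Step 1: SEND seq=7000 -> in-order
Step 3: SEND seq=7273 -> out-of-order
Step 4: SEND seq=7358 -> out-of-order

Answer: yes no no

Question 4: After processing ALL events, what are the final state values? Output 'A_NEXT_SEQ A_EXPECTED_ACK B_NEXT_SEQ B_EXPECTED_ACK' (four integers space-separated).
Answer: 100 7175 7527 100

Derivation:
After event 0: A_seq=100 A_ack=7000 B_seq=7000 B_ack=100
After event 1: A_seq=100 A_ack=7175 B_seq=7175 B_ack=100
After event 2: A_seq=100 A_ack=7175 B_seq=7273 B_ack=100
After event 3: A_seq=100 A_ack=7175 B_seq=7358 B_ack=100
After event 4: A_seq=100 A_ack=7175 B_seq=7527 B_ack=100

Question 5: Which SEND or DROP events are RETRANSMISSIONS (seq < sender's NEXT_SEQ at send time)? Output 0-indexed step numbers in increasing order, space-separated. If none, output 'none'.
Answer: none

Derivation:
Step 1: SEND seq=7000 -> fresh
Step 2: DROP seq=7175 -> fresh
Step 3: SEND seq=7273 -> fresh
Step 4: SEND seq=7358 -> fresh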